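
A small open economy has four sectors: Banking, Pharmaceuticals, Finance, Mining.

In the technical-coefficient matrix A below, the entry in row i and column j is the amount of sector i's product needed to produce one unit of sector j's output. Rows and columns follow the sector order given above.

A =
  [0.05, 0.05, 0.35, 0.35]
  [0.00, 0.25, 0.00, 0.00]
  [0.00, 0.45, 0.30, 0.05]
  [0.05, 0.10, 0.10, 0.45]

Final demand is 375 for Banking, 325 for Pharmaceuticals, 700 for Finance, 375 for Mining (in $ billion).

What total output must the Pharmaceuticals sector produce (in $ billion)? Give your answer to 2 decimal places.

x_2 = 433.33

I − A =
  [   0.95    -0.05    -0.35    -0.35]
  [   0.00     0.75     0.00     0.00]
  [   0.00    -0.45     0.70    -0.05]
  [  -0.05    -0.10    -0.10     0.55]
Compute the cofactors C_ij = (−1)^(i+j)·(3×3 minor ij) of I−A; the adjugate is their transpose:
adj(I−A) = Cᵀ =
  [ 0.285000   0.147625   0.170625   0.196875]
  [ 0.000000   0.347875   0.000000   0.000000]
  [ 0.001875   0.232125   0.378750   0.035625]
  [ 0.026250   0.118875   0.084375   0.498750]
det(I−A) = Σ_j (I−A)_1j·C_1j = (0.95)(0.285000) + (-0.05)(0.000000) + (-0.35)(0.001875) + (-0.35)(0.026250) = 0.26090625
(I − A)⁻¹ = adj(I−A) / det(I−A) ≈
  [   1.0923     0.5658     0.6540     0.7546]
  [   0.0000     1.3333     0.0000     0.0000]
  [   0.0072     0.8897     1.4517     0.1365]
  [   0.1006     0.4556     0.3234     1.9116]
x = (I − A)⁻¹ d = adj(I−A)·d / det(I−A), with det(I−A) = 0.26090625:
  x_1 = (0.285000·375 + 0.147625·325 + 0.170625·700 + 0.196875·375) / 0.26090625 = 348.11875 / 0.26090625 ≈ 1334.27
  x_2 = (0.000000·375 + 0.347875·325 + 0.000000·700 + 0.000000·375) / 0.26090625 = 113.059375 / 0.26090625 ≈ 433.33
  x_3 = (0.001875·375 + 0.232125·325 + 0.378750·700 + 0.035625·375) / 0.26090625 = 354.628125 / 0.26090625 ≈ 1359.22
  x_4 = (0.026250·375 + 0.118875·325 + 0.084375·700 + 0.498750·375) / 0.26090625 = 294.571875 / 0.26090625 ≈ 1129.03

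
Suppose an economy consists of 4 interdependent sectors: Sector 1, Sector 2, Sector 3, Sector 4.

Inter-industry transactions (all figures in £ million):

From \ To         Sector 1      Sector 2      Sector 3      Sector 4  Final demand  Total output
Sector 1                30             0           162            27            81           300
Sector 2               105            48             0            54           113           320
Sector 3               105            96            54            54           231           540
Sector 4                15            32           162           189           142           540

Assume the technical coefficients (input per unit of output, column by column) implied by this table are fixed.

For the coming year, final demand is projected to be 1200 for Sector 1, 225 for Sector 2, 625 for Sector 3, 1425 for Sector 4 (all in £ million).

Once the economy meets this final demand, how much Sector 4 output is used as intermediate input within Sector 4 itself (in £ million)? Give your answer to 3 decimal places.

z_44 = 1351.848

Technical coefficients a_ij = z_ij / X_j:
  a_11 = 30/300 = 0.10, a_21 = 105/300 = 0.35, a_31 = 105/300 = 0.35, a_41 = 15/300 = 0.05
  a_12 = 0/320 = 0.00, a_22 = 48/320 = 0.15, a_32 = 96/320 = 0.30, a_42 = 32/320 = 0.10
  a_13 = 162/540 = 0.30, a_23 = 0/540 = 0.00, a_33 = 54/540 = 0.10, a_43 = 162/540 = 0.30
  a_14 = 27/540 = 0.05, a_24 = 54/540 = 0.10, a_34 = 54/540 = 0.10, a_44 = 189/540 = 0.35
I − A =
  [   0.90     0.00    -0.30    -0.05]
  [  -0.35     0.85     0.00    -0.10]
  [  -0.35    -0.30     0.90    -0.10]
  [  -0.05    -0.10    -0.30     0.65]
Compute the cofactors C_ij = (−1)^(i+j)·(3×3 minor ij) of I−A; the adjugate is their transpose:
adj(I−A) = Cᵀ =
  [ 0.453750   0.070500   0.175500   0.072750]
  [ 0.209250   0.422250   0.102000   0.096750]
  [ 0.267375   0.185500   0.484375   0.123625]
  [ 0.190500   0.156000   0.252750   0.567750]
det(I−A) = Σ_j (I−A)_1j·C_1j = (0.90)(0.453750) + (0.00)(0.209250) + (-0.30)(0.267375) + (-0.05)(0.190500) = 0.3186375
(I − A)⁻¹ = adj(I−A) / det(I−A) ≈
  [   1.4240     0.2213     0.5508     0.2283]
  [   0.6567     1.3252     0.3201     0.3036]
  [   0.8391     0.5822     1.5201     0.3880]
  [   0.5979     0.4896     0.7932     1.7818]
First solve x = (I − A)⁻¹ d = adj(I−A)·d / det(I−A); in particular x_4 = (0.190500·1200 + 0.156000·225 + 0.252750·625 + 0.567750·1425) / 0.3186375 = 1230.7125 / 0.3186375 ≈ 3862.42203.
Intermediate flow from 4 to 4: z_44 = a_44 · x_4 = 0.35 × 1230.7125 / 0.3186375 = 430.749375 / 0.3186375 ≈ 1351.848.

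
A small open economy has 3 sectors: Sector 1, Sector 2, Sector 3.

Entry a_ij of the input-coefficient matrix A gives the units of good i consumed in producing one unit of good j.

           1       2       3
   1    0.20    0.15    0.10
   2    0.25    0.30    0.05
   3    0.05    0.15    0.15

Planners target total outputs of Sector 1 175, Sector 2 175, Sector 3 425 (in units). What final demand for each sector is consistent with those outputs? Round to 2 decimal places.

d_1 = 71.25, d_2 = 57.50, d_3 = 326.25

I − A =
  [   0.80    -0.15    -0.10]
  [  -0.25     0.70    -0.05]
  [  -0.05    -0.15     0.85]
d = (I − A) x:
  d_1 = (+0.80)·175 + (-0.15)·175 + (-0.10)·425 = 71.25
  d_2 = (-0.25)·175 + (+0.70)·175 + (-0.05)·425 = 57.50
  d_3 = (-0.05)·175 + (-0.15)·175 + (+0.85)·425 = 326.25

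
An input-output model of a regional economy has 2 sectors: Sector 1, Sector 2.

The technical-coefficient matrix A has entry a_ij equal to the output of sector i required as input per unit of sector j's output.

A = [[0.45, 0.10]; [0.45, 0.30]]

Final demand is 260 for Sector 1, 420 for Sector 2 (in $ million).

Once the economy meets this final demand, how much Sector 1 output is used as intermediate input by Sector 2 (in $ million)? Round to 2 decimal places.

z_12 = 102.35

I − A =
  [   0.55    -0.10]
  [  -0.45     0.70]
det(I−A) = (0.55)(0.70) − (-0.10)(-0.45) = 0.3400
adj(I−A) = [[0.70, 0.10], [0.45, 0.55]]
(I − A)⁻¹ = adj(I−A) / det(I−A) ≈
  [   2.0588     0.2941]
  [   1.3235     1.6176]
First solve x = (I − A)⁻¹ d = adj(I−A)·d / det(I−A); in particular x_2 = (0.45·260 + 0.55·420) / 0.3400 = 348.00 / 0.3400 ≈ 1023.5294.
Intermediate flow from 1 to 2: z_12 = a_12 · x_2 = 0.10 × 348.00 / 0.3400 = 34.80 / 0.3400 ≈ 102.35.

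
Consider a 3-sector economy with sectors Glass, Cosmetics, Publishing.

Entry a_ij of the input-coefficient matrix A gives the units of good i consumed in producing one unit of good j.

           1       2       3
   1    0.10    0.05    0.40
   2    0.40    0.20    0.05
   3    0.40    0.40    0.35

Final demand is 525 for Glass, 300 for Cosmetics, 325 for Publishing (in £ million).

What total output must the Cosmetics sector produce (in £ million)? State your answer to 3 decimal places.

I − A =
  [   0.90    -0.05    -0.40]
  [  -0.40     0.80    -0.05]
  [  -0.40    -0.40     0.65]
Cofactors of I−A, C_ij = (−1)^(i+j)·(minor ij) (rows/columns in the sector order above):
  C_11 = (0.80)(0.65) − (-0.05)(-0.40) = 0.5000
  C_12 = −[(-0.40)(0.65) − (-0.05)(-0.40)] = 0.2800
  C_13 = (-0.40)(-0.40) − (0.80)(-0.40) = 0.4800
  C_21 = −[(-0.05)(0.65) − (-0.40)(-0.40)] = 0.1925
  C_22 = (0.90)(0.65) − (-0.40)(-0.40) = 0.4250
  C_23 = −[(0.90)(-0.40) − (-0.05)(-0.40)] = 0.3800
  C_31 = (-0.05)(-0.05) − (-0.40)(0.80) = 0.3225
  C_32 = −[(0.90)(-0.05) − (-0.40)(-0.40)] = 0.2050
  C_33 = (0.90)(0.80) − (-0.05)(-0.40) = 0.7000
det(I−A) = Σ_j (I−A)_1j·C_1j = (0.90)(0.5000) + (-0.05)(0.2800) + (-0.40)(0.4800) = 0.2440
adj(I−A) = Cᵀ =
  [ 0.5000   0.1925   0.3225]
  [ 0.2800   0.4250   0.2050]
  [ 0.4800   0.3800   0.7000]
(I − A)⁻¹ = adj(I−A) / det(I−A) ≈
  [   2.0492     0.7889     1.3217]
  [   1.1475     1.7418     0.8402]
  [   1.9672     1.5574     2.8689]
x = (I − A)⁻¹ d = adj(I−A)·d / det(I−A), with det(I−A) = 0.2440:
  x_1 = (0.5000·525 + 0.1925·300 + 0.3225·325) / 0.2440 = 425.0625 / 0.2440 ≈ 1742.059
  x_2 = (0.2800·525 + 0.4250·300 + 0.2050·325) / 0.2440 = 341.125 / 0.2440 ≈ 1398.053
  x_3 = (0.4800·525 + 0.3800·300 + 0.7000·325) / 0.2440 = 593.50 / 0.2440 ≈ 2432.377

x_2 = 1398.053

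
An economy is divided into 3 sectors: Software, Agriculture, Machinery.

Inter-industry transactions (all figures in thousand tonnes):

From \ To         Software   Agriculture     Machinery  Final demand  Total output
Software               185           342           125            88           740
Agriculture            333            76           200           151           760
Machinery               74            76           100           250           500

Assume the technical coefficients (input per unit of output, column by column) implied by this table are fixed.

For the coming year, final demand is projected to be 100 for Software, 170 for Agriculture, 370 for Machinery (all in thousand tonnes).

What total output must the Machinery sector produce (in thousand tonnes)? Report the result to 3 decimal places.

Technical coefficients a_ij = z_ij / X_j:
  a_SS = 185/740 = 0.25, a_AS = 333/740 = 0.45, a_MS = 74/740 = 0.10
  a_SA = 342/760 = 0.45, a_AA = 76/760 = 0.10, a_MA = 76/760 = 0.10
  a_SM = 125/500 = 0.25, a_AM = 200/500 = 0.40, a_MM = 100/500 = 0.20
I − A =
  [   0.75    -0.45    -0.25]
  [  -0.45     0.90    -0.40]
  [  -0.10    -0.10     0.80]
Cofactors of I−A, C_ij = (−1)^(i+j)·(minor ij) (rows/columns in the sector order above):
  C_11 = (0.90)(0.80) − (-0.40)(-0.10) = 0.6800
  C_12 = −[(-0.45)(0.80) − (-0.40)(-0.10)] = 0.4000
  C_13 = (-0.45)(-0.10) − (0.90)(-0.10) = 0.1350
  C_21 = −[(-0.45)(0.80) − (-0.25)(-0.10)] = 0.3850
  C_22 = (0.75)(0.80) − (-0.25)(-0.10) = 0.5750
  C_23 = −[(0.75)(-0.10) − (-0.45)(-0.10)] = 0.1200
  C_31 = (-0.45)(-0.40) − (-0.25)(0.90) = 0.4050
  C_32 = −[(0.75)(-0.40) − (-0.25)(-0.45)] = 0.4125
  C_33 = (0.75)(0.90) − (-0.45)(-0.45) = 0.4725
det(I−A) = Σ_j (I−A)_1j·C_1j = (0.75)(0.6800) + (-0.45)(0.4000) + (-0.25)(0.1350) = 0.29625
adj(I−A) = Cᵀ =
  [ 0.6800   0.3850   0.4050]
  [ 0.4000   0.5750   0.4125]
  [ 0.1350   0.1200   0.4725]
(I − A)⁻¹ = adj(I−A) / det(I−A) ≈
  [   2.2954     1.2996     1.3671]
  [   1.3502     1.9409     1.3924]
  [   0.4557     0.4051     1.5949]
x = (I − A)⁻¹ d = adj(I−A)·d / det(I−A), with det(I−A) = 0.29625:
  x_S = (0.6800·100 + 0.3850·170 + 0.4050·370) / 0.29625 = 283.30 / 0.29625 ≈ 956.287
  x_A = (0.4000·100 + 0.5750·170 + 0.4125·370) / 0.29625 = 290.375 / 0.29625 ≈ 980.169
  x_M = (0.1350·100 + 0.1200·170 + 0.4725·370) / 0.29625 = 208.725 / 0.29625 ≈ 704.557

x_M = 704.557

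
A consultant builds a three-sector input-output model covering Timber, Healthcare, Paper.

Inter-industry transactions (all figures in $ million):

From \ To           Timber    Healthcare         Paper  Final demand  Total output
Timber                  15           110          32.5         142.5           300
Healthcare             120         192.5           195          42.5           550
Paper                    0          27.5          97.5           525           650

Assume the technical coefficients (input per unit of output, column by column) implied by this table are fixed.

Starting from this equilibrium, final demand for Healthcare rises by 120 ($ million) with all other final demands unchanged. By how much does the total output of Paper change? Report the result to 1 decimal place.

Δx_P = 12.9

Technical coefficients a_ij = z_ij / X_j:
  a_TT = 15/300 = 0.05, a_HT = 120/300 = 0.40, a_PT = 0/300 = 0.00
  a_TH = 110/550 = 0.20, a_HH = 192.5/550 = 0.35, a_PH = 27.5/550 = 0.05
  a_TP = 32.5/650 = 0.05, a_HP = 195/650 = 0.30, a_PP = 97.5/650 = 0.15
I − A =
  [   0.95    -0.20    -0.05]
  [  -0.40     0.65    -0.30]
  [   0.00    -0.05     0.85]
Cofactors of I−A, C_ij = (−1)^(i+j)·(minor ij) (rows/columns in the sector order above):
  C_11 = (0.65)(0.85) − (-0.30)(-0.05) = 0.5375
  C_12 = −[(-0.40)(0.85) − (-0.30)(0.00)] = 0.3400
  C_13 = (-0.40)(-0.05) − (0.65)(0.00) = 0.0200
  C_21 = −[(-0.20)(0.85) − (-0.05)(-0.05)] = 0.1725
  C_22 = (0.95)(0.85) − (-0.05)(0.00) = 0.8075
  C_23 = −[(0.95)(-0.05) − (-0.20)(0.00)] = 0.0475
  C_31 = (-0.20)(-0.30) − (-0.05)(0.65) = 0.0925
  C_32 = −[(0.95)(-0.30) − (-0.05)(-0.40)] = 0.3050
  C_33 = (0.95)(0.65) − (-0.20)(-0.40) = 0.5375
det(I−A) = Σ_j (I−A)_1j·C_1j = (0.95)(0.5375) + (-0.20)(0.3400) + (-0.05)(0.0200) = 0.441625
adj(I−A) = Cᵀ =
  [ 0.5375   0.1725   0.0925]
  [ 0.3400   0.8075   0.3050]
  [ 0.0200   0.0475   0.5375]
(I − A)⁻¹ = adj(I−A) / det(I−A) ≈
  [   1.2171     0.3906     0.2095]
  [   0.7699     1.8285     0.6906]
  [   0.0453     0.1076     1.2171]
Δx = (I − A)⁻¹ Δd with Δd having +120 in the Healthcare component and 0 elsewhere.
So Δx_P = L_PH · (+120), where L_PH = adj(I−A)_PH / det(I−A) = 0.0475 / 0.441625.
Δx_P = 0.0475 × (+120) / 0.441625 = 5.70 / 0.441625 ≈ 12.9.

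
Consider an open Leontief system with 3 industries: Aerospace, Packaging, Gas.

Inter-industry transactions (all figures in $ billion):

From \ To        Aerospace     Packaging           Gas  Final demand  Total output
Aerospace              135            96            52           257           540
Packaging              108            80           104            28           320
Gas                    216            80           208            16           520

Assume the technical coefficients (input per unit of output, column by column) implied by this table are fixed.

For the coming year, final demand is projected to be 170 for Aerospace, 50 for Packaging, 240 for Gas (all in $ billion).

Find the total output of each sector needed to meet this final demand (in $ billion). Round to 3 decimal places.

Technical coefficients a_ij = z_ij / X_j:
  a_AA = 135/540 = 0.25, a_PA = 108/540 = 0.20, a_GA = 216/540 = 0.40
  a_AP = 96/320 = 0.30, a_PP = 80/320 = 0.25, a_GP = 80/320 = 0.25
  a_AG = 52/520 = 0.10, a_PG = 104/520 = 0.20, a_GG = 208/520 = 0.40
I − A =
  [   0.75    -0.30    -0.10]
  [  -0.20     0.75    -0.20]
  [  -0.40    -0.25     0.60]
Cofactors of I−A, C_ij = (−1)^(i+j)·(minor ij) (rows/columns in the sector order above):
  C_11 = (0.75)(0.60) − (-0.20)(-0.25) = 0.4000
  C_12 = −[(-0.20)(0.60) − (-0.20)(-0.40)] = 0.2000
  C_13 = (-0.20)(-0.25) − (0.75)(-0.40) = 0.3500
  C_21 = −[(-0.30)(0.60) − (-0.10)(-0.25)] = 0.2050
  C_22 = (0.75)(0.60) − (-0.10)(-0.40) = 0.4100
  C_23 = −[(0.75)(-0.25) − (-0.30)(-0.40)] = 0.3075
  C_31 = (-0.30)(-0.20) − (-0.10)(0.75) = 0.1350
  C_32 = −[(0.75)(-0.20) − (-0.10)(-0.20)] = 0.1700
  C_33 = (0.75)(0.75) − (-0.30)(-0.20) = 0.5025
det(I−A) = Σ_j (I−A)_1j·C_1j = (0.75)(0.4000) + (-0.30)(0.2000) + (-0.10)(0.3500) = 0.2050
adj(I−A) = Cᵀ =
  [ 0.4000   0.2050   0.1350]
  [ 0.2000   0.4100   0.1700]
  [ 0.3500   0.3075   0.5025]
(I − A)⁻¹ = adj(I−A) / det(I−A) ≈
  [   1.9512     1.0000     0.6585]
  [   0.9756     2.0000     0.8293]
  [   1.7073     1.5000     2.4512]
x = (I − A)⁻¹ d = adj(I−A)·d / det(I−A), with det(I−A) = 0.2050:
  x_A = (0.4000·170 + 0.2050·50 + 0.1350·240) / 0.2050 = 110.65 / 0.2050 ≈ 539.756
  x_P = (0.2000·170 + 0.4100·50 + 0.1700·240) / 0.2050 = 95.30 / 0.2050 ≈ 464.878
  x_G = (0.3500·170 + 0.3075·50 + 0.5025·240) / 0.2050 = 195.475 / 0.2050 ≈ 953.537

x_A = 539.756, x_P = 464.878, x_G = 953.537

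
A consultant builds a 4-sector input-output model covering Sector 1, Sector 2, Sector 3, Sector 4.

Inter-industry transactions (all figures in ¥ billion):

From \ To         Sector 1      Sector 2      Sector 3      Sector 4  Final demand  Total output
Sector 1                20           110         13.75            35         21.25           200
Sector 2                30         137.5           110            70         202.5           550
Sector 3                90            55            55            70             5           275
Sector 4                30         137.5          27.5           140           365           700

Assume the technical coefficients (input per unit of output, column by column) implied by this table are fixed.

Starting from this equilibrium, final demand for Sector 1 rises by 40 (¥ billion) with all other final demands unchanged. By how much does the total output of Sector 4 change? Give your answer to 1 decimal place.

Δx_4 = 26.6

Technical coefficients a_ij = z_ij / X_j:
  a_11 = 20/200 = 0.10, a_21 = 30/200 = 0.15, a_31 = 90/200 = 0.45, a_41 = 30/200 = 0.15
  a_12 = 110/550 = 0.20, a_22 = 137.5/550 = 0.25, a_32 = 55/550 = 0.10, a_42 = 137.5/550 = 0.25
  a_13 = 13.75/275 = 0.05, a_23 = 110/275 = 0.40, a_33 = 55/275 = 0.20, a_43 = 27.5/275 = 0.10
  a_14 = 35/700 = 0.05, a_24 = 70/700 = 0.10, a_34 = 70/700 = 0.10, a_44 = 140/700 = 0.20
I − A =
  [   0.90    -0.20    -0.05    -0.05]
  [  -0.15     0.75    -0.40    -0.10]
  [  -0.45    -0.10     0.80    -0.10]
  [  -0.15    -0.25    -0.10     0.80]
Compute the cofactors C_ij = (−1)^(i+j)·(3×3 minor ij) of I−A; the adjugate is their transpose:
adj(I−A) = Cᵀ =
  [ 0.409500   0.141750   0.103500   0.056250]
  [ 0.261000   0.540000   0.301500   0.121500]
  [ 0.287250   0.174375   0.483000   0.100125]
  [ 0.194250   0.217125   0.174000   0.426375]
det(I−A) = Σ_j (I−A)_1j·C_1j = (0.90)(0.409500) + (-0.20)(0.261000) + (-0.05)(0.287250) + (-0.05)(0.194250) = 0.292275
(I − A)⁻¹ = adj(I−A) / det(I−A) ≈
  [   1.4011     0.4850     0.3541     0.1925]
  [   0.8930     1.8476     1.0316     0.4157]
  [   0.9828     0.5966     1.6526     0.3426]
  [   0.6646     0.7429     0.5953     1.4588]
Δx = (I − A)⁻¹ Δd with Δd having +40 in the Sector 1 component and 0 elsewhere.
So Δx_4 = L_41 · (+40), where L_41 = adj(I−A)_41 / det(I−A) = 0.194250 / 0.292275.
Δx_4 = 0.194250 × (+40) / 0.292275 = 7.77 / 0.292275 ≈ 26.6.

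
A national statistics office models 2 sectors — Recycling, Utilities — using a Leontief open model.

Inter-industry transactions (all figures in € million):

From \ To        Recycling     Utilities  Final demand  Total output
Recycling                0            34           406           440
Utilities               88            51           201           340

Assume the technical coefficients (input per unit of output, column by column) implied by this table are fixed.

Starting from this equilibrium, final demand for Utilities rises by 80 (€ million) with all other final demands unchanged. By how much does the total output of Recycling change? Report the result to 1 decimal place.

Δx_1 = 9.6

Technical coefficients a_ij = z_ij / X_j:
  a_11 = 0/440 = 0.00, a_21 = 88/440 = 0.20
  a_12 = 34/340 = 0.10, a_22 = 51/340 = 0.15
I − A =
  [   1.00    -0.10]
  [  -0.20     0.85]
det(I−A) = (1.00)(0.85) − (-0.10)(-0.20) = 0.8300
adj(I−A) = [[0.85, 0.10], [0.20, 1.00]]
(I − A)⁻¹ = adj(I−A) / det(I−A) ≈
  [   1.0241     0.1205]
  [   0.2410     1.2048]
Δx = (I − A)⁻¹ Δd with Δd having +80 in the Utilities component and 0 elsewhere.
So Δx_1 = L_12 · (+80), where L_12 = adj(I−A)_12 / det(I−A) = 0.10 / 0.8300.
Δx_1 = 0.10 × (+80) / 0.8300 = 8.00 / 0.8300 ≈ 9.6.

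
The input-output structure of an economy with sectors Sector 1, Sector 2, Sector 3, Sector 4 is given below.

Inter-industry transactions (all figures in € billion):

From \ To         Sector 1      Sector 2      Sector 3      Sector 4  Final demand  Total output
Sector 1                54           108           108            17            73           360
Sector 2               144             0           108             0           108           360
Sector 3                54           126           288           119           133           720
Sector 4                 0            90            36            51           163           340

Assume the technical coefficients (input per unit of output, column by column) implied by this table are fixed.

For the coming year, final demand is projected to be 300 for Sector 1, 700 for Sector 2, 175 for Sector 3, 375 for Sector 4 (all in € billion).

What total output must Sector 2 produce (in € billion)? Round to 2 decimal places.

Technical coefficients a_ij = z_ij / X_j:
  a_11 = 54/360 = 0.15, a_21 = 144/360 = 0.40, a_31 = 54/360 = 0.15, a_41 = 0/360 = 0.00
  a_12 = 108/360 = 0.30, a_22 = 0/360 = 0.00, a_32 = 126/360 = 0.35, a_42 = 90/360 = 0.25
  a_13 = 108/720 = 0.15, a_23 = 108/720 = 0.15, a_33 = 288/720 = 0.40, a_43 = 36/720 = 0.05
  a_14 = 17/340 = 0.05, a_24 = 0/340 = 0.00, a_34 = 119/340 = 0.35, a_44 = 51/340 = 0.15
I − A =
  [   0.85    -0.30    -0.15    -0.05]
  [  -0.40     1.00    -0.15     0.00]
  [  -0.15    -0.35     0.60    -0.35]
  [   0.00    -0.25    -0.05     0.85]
Compute the cofactors C_ij = (−1)^(i+j)·(3×3 minor ij) of I−A; the adjugate is their transpose:
adj(I−A) = Cᵀ =
  [ 0.434750   0.213875   0.170125   0.095625]
  [ 0.216125   0.399125   0.160375   0.078750]
  [ 0.281500   0.367375   0.615500   0.270000]
  [ 0.080125   0.139000   0.083375   0.343125]
det(I−A) = Σ_j (I−A)_1j·C_1j = (0.85)(0.434750) + (-0.30)(0.216125) + (-0.15)(0.281500) + (-0.05)(0.080125) = 0.25846875
(I − A)⁻¹ = adj(I−A) / det(I−A) ≈
  [   1.6820     0.8275     0.6582     0.3700]
  [   0.8362     1.5442     0.6205     0.3047]
  [   1.0891     1.4214     2.3813     1.0446]
  [   0.3100     0.5378     0.3226     1.3275]
x = (I − A)⁻¹ d = adj(I−A)·d / det(I−A), with det(I−A) = 0.25846875:
  x_1 = (0.434750·300 + 0.213875·700 + 0.170125·175 + 0.095625·375) / 0.25846875 = 345.76875 / 0.25846875 ≈ 1337.76
  x_2 = (0.216125·300 + 0.399125·700 + 0.160375·175 + 0.078750·375) / 0.25846875 = 401.821875 / 0.25846875 ≈ 1554.62
  x_3 = (0.281500·300 + 0.367375·700 + 0.615500·175 + 0.270000·375) / 0.25846875 = 550.575 / 0.25846875 ≈ 2130.14
  x_4 = (0.080125·300 + 0.139000·700 + 0.083375·175 + 0.343125·375) / 0.25846875 = 264.60 / 0.25846875 ≈ 1023.72

x_2 = 1554.62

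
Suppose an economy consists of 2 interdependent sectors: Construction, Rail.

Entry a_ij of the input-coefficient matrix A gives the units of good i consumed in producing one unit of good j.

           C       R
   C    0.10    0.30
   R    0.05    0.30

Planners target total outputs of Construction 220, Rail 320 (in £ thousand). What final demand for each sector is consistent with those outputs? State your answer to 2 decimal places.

d_C = 102.00, d_R = 213.00

I − A =
  [   0.90    -0.30]
  [  -0.05     0.70]
d = (I − A) x:
  d_C = (+0.90)·220 + (-0.30)·320 = 102.00
  d_R = (-0.05)·220 + (+0.70)·320 = 213.00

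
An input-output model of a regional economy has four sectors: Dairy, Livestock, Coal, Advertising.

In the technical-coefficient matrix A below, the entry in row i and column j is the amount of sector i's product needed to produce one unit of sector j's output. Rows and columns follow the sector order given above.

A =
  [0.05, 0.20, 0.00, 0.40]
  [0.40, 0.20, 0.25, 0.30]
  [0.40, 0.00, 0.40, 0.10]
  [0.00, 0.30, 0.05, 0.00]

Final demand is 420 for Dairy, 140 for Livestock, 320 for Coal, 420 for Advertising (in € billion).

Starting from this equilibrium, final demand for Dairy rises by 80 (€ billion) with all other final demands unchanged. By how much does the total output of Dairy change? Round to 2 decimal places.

I − A =
  [   0.95    -0.20     0.00    -0.40]
  [  -0.40     0.80    -0.25    -0.30]
  [  -0.40     0.00     0.60    -0.10]
  [   0.00    -0.30    -0.05     1.00]
Compute the cofactors C_ij = (−1)^(i+j)·(3×3 minor ij) of I−A; the adjugate is their transpose:
adj(I−A) = Cᵀ =
  [ 0.41450   0.19100   0.09900   0.23300]
  [ 0.34400   0.55725   0.25975   0.33075]
  [ 0.29600   0.15650   0.54650   0.22000]
  [ 0.11800   0.17500   0.10525   0.38800]
det(I−A) = Σ_j (I−A)_1j·C_1j = (0.95)(0.41450) + (-0.20)(0.34400) + (0.00)(0.29600) + (-0.40)(0.11800) = 0.277775
(I − A)⁻¹ = adj(I−A) / det(I−A) ≈
  [   1.4922     0.6876     0.3564     0.8388]
  [   1.2384     2.0061     0.9351     1.1907]
  [   1.0656     0.5634     1.9674     0.7920]
  [   0.4248     0.6300     0.3789     1.3968]
Δx = (I − A)⁻¹ Δd with Δd having +80 in the Dairy component and 0 elsewhere.
So Δx_1 = L_11 · (+80), where L_11 = adj(I−A)_11 / det(I−A) = 0.41450 / 0.277775.
Δx_1 = 0.41450 × (+80) / 0.277775 = 33.16 / 0.277775 ≈ 119.38.

Δx_1 = 119.38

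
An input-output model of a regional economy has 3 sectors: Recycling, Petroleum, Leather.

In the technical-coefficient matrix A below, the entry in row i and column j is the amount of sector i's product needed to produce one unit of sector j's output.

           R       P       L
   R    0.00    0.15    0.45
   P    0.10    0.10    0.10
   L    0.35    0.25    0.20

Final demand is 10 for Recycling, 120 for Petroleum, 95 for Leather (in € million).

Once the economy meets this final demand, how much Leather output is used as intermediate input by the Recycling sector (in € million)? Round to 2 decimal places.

z_LR = 49.86

I − A =
  [   1.00    -0.15    -0.45]
  [  -0.10     0.90    -0.10]
  [  -0.35    -0.25     0.80]
Cofactors of I−A, C_ij = (−1)^(i+j)·(minor ij) (rows/columns in the sector order above):
  C_11 = (0.90)(0.80) − (-0.10)(-0.25) = 0.6950
  C_12 = −[(-0.10)(0.80) − (-0.10)(-0.35)] = 0.1150
  C_13 = (-0.10)(-0.25) − (0.90)(-0.35) = 0.3400
  C_21 = −[(-0.15)(0.80) − (-0.45)(-0.25)] = 0.2325
  C_22 = (1.00)(0.80) − (-0.45)(-0.35) = 0.6425
  C_23 = −[(1.00)(-0.25) − (-0.15)(-0.35)] = 0.3025
  C_31 = (-0.15)(-0.10) − (-0.45)(0.90) = 0.4200
  C_32 = −[(1.00)(-0.10) − (-0.45)(-0.10)] = 0.1450
  C_33 = (1.00)(0.90) − (-0.15)(-0.10) = 0.8850
det(I−A) = Σ_j (I−A)_1j·C_1j = (1.00)(0.6950) + (-0.15)(0.1150) + (-0.45)(0.3400) = 0.52475
adj(I−A) = Cᵀ =
  [ 0.6950   0.2325   0.4200]
  [ 0.1150   0.6425   0.1450]
  [ 0.3400   0.3025   0.8850]
(I − A)⁻¹ = adj(I−A) / det(I−A) ≈
  [   1.3244     0.4431     0.8004]
  [   0.2192     1.2244     0.2763]
  [   0.6479     0.5765     1.6865]
First solve x = (I − A)⁻¹ d = adj(I−A)·d / det(I−A); in particular x_R = (0.6950·10 + 0.2325·120 + 0.4200·95) / 0.52475 = 74.75 / 0.52475 ≈ 142.4488.
Intermediate flow from L to R: z_LR = a_LR · x_R = 0.35 × 74.75 / 0.52475 = 26.1625 / 0.52475 ≈ 49.86.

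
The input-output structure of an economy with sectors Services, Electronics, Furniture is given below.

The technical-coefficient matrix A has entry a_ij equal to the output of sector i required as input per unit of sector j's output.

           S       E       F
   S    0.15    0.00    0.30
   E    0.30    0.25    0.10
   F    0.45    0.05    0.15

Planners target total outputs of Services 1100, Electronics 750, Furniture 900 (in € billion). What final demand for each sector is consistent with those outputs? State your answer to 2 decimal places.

I − A =
  [   0.85     0.00    -0.30]
  [  -0.30     0.75    -0.10]
  [  -0.45    -0.05     0.85]
d = (I − A) x:
  d_S = (+0.85)·1100 + (+0.00)·750 + (-0.30)·900 = 665.00
  d_E = (-0.30)·1100 + (+0.75)·750 + (-0.10)·900 = 142.50
  d_F = (-0.45)·1100 + (-0.05)·750 + (+0.85)·900 = 232.50

d_S = 665.00, d_E = 142.50, d_F = 232.50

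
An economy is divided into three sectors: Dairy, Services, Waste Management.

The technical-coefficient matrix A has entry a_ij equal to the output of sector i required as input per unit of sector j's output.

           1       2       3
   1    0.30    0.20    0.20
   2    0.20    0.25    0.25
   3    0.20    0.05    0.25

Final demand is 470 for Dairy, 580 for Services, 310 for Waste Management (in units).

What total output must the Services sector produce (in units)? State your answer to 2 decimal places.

x_2 = 1411.98

I − A =
  [   0.70    -0.20    -0.20]
  [  -0.20     0.75    -0.25]
  [  -0.20    -0.05     0.75]
Cofactors of I−A, C_ij = (−1)^(i+j)·(minor ij) (rows/columns in the sector order above):
  C_11 = (0.75)(0.75) − (-0.25)(-0.05) = 0.5500
  C_12 = −[(-0.20)(0.75) − (-0.25)(-0.20)] = 0.2000
  C_13 = (-0.20)(-0.05) − (0.75)(-0.20) = 0.1600
  C_21 = −[(-0.20)(0.75) − (-0.20)(-0.05)] = 0.1600
  C_22 = (0.70)(0.75) − (-0.20)(-0.20) = 0.4850
  C_23 = −[(0.70)(-0.05) − (-0.20)(-0.20)] = 0.0750
  C_31 = (-0.20)(-0.25) − (-0.20)(0.75) = 0.2000
  C_32 = −[(0.70)(-0.25) − (-0.20)(-0.20)] = 0.2150
  C_33 = (0.70)(0.75) − (-0.20)(-0.20) = 0.4850
det(I−A) = Σ_j (I−A)_1j·C_1j = (0.70)(0.5500) + (-0.20)(0.2000) + (-0.20)(0.1600) = 0.3130
adj(I−A) = Cᵀ =
  [ 0.5500   0.1600   0.2000]
  [ 0.2000   0.4850   0.2150]
  [ 0.1600   0.0750   0.4850]
(I − A)⁻¹ = adj(I−A) / det(I−A) ≈
  [   1.7572     0.5112     0.6390]
  [   0.6390     1.5495     0.6869]
  [   0.5112     0.2396     1.5495]
x = (I − A)⁻¹ d = adj(I−A)·d / det(I−A), with det(I−A) = 0.3130:
  x_1 = (0.5500·470 + 0.1600·580 + 0.2000·310) / 0.3130 = 413.30 / 0.3130 ≈ 1320.45
  x_2 = (0.2000·470 + 0.4850·580 + 0.2150·310) / 0.3130 = 441.95 / 0.3130 ≈ 1411.98
  x_3 = (0.1600·470 + 0.0750·580 + 0.4850·310) / 0.3130 = 269.05 / 0.3130 ≈ 859.58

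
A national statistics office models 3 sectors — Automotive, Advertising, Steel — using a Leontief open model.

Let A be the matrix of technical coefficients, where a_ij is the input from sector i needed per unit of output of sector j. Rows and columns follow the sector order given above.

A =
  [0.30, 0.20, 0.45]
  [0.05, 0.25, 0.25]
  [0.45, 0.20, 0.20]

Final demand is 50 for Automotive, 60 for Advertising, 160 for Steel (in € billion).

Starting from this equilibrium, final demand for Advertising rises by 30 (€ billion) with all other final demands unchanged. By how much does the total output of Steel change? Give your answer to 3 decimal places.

Δx_3 = 34.826

I − A =
  [   0.70    -0.20    -0.45]
  [  -0.05     0.75    -0.25]
  [  -0.45    -0.20     0.80]
Cofactors of I−A, C_ij = (−1)^(i+j)·(minor ij) (rows/columns in the sector order above):
  C_11 = (0.75)(0.80) − (-0.25)(-0.20) = 0.5500
  C_12 = −[(-0.05)(0.80) − (-0.25)(-0.45)] = 0.1525
  C_13 = (-0.05)(-0.20) − (0.75)(-0.45) = 0.3475
  C_21 = −[(-0.20)(0.80) − (-0.45)(-0.20)] = 0.2500
  C_22 = (0.70)(0.80) − (-0.45)(-0.45) = 0.3575
  C_23 = −[(0.70)(-0.20) − (-0.20)(-0.45)] = 0.2300
  C_31 = (-0.20)(-0.25) − (-0.45)(0.75) = 0.3875
  C_32 = −[(0.70)(-0.25) − (-0.45)(-0.05)] = 0.1975
  C_33 = (0.70)(0.75) − (-0.20)(-0.05) = 0.5150
det(I−A) = Σ_j (I−A)_1j·C_1j = (0.70)(0.5500) + (-0.20)(0.1525) + (-0.45)(0.3475) = 0.198125
adj(I−A) = Cᵀ =
  [ 0.5500   0.2500   0.3875]
  [ 0.1525   0.3575   0.1975]
  [ 0.3475   0.2300   0.5150]
(I − A)⁻¹ = adj(I−A) / det(I−A) ≈
  [   2.7760     1.2618     1.9558]
  [   0.7697     1.8044     0.9968]
  [   1.7539     1.1609     2.5994]
Δx = (I − A)⁻¹ Δd with Δd having +30 in the Advertising component and 0 elsewhere.
So Δx_3 = L_32 · (+30), where L_32 = adj(I−A)_32 / det(I−A) = 0.2300 / 0.198125.
Δx_3 = 0.2300 × (+30) / 0.198125 = 6.90 / 0.198125 ≈ 34.826.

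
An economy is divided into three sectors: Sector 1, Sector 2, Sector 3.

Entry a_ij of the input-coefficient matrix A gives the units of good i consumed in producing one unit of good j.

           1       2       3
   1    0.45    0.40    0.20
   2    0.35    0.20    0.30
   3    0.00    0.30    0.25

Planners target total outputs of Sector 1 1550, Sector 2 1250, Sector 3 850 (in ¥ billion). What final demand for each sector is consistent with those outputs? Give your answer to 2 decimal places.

I − A =
  [   0.55    -0.40    -0.20]
  [  -0.35     0.80    -0.30]
  [   0.00    -0.30     0.75]
d = (I − A) x:
  d_1 = (+0.55)·1550 + (-0.40)·1250 + (-0.20)·850 = 182.50
  d_2 = (-0.35)·1550 + (+0.80)·1250 + (-0.30)·850 = 202.50
  d_3 = (+0.00)·1550 + (-0.30)·1250 + (+0.75)·850 = 262.50

d_1 = 182.50, d_2 = 202.50, d_3 = 262.50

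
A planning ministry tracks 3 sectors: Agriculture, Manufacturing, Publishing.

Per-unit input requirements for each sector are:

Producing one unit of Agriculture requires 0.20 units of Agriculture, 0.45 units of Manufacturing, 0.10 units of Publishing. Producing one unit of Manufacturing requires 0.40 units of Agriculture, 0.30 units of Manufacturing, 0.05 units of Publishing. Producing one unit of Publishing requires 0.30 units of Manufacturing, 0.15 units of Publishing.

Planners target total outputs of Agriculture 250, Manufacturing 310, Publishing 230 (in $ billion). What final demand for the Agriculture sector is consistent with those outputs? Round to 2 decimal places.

I − A =
  [   0.80    -0.40     0.00]
  [  -0.45     0.70    -0.30]
  [  -0.10    -0.05     0.85]
d = (I − A) x:
  d_1 = (+0.80)·250 + (-0.40)·310 + (+0.00)·230 = 76.00
  d_2 = (-0.45)·250 + (+0.70)·310 + (-0.30)·230 = 35.50
  d_3 = (-0.10)·250 + (-0.05)·310 + (+0.85)·230 = 155.00

d_1 = 76.00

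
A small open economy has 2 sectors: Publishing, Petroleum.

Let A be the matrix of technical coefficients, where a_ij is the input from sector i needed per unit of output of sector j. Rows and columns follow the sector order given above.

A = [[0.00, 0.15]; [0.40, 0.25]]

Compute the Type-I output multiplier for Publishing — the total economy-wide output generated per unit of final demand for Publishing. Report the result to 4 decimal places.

m_1 = 1.6667

I − A =
  [   1.00    -0.15]
  [  -0.40     0.75]
det(I−A) = (1.00)(0.75) − (-0.15)(-0.40) = 0.6900
adj(I−A) = [[0.75, 0.15], [0.40, 1.00]]
(I − A)⁻¹ = adj(I−A) / det(I−A) ≈
  [   1.08696     0.21739]
  [   0.57971     1.44928]
The output multiplier for sector j is the column-j sum of the Leontief inverse (I − A)⁻¹ = adj(I−A) / det(I−A).
Column 1 of adj(I−A): (0.75, 0.40); det(I−A) = 0.6900.
m_1 = (0.75 + 0.40) / 0.6900 = 1.15 / 0.6900 ≈ 1.6667.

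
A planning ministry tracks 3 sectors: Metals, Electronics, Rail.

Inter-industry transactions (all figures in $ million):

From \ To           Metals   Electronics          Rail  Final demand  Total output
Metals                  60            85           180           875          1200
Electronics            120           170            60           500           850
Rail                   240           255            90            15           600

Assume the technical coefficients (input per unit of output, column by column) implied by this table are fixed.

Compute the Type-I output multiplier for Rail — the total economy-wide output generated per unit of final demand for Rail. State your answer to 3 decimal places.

Technical coefficients a_ij = z_ij / X_j:
  a_MM = 60/1200 = 0.05, a_EM = 120/1200 = 0.10, a_RM = 240/1200 = 0.20
  a_ME = 85/850 = 0.10, a_EE = 170/850 = 0.20, a_RE = 255/850 = 0.30
  a_MR = 180/600 = 0.30, a_ER = 60/600 = 0.10, a_RR = 90/600 = 0.15
I − A =
  [   0.95    -0.10    -0.30]
  [  -0.10     0.80    -0.10]
  [  -0.20    -0.30     0.85]
Cofactors of I−A, C_ij = (−1)^(i+j)·(minor ij) (rows/columns in the sector order above):
  C_11 = (0.80)(0.85) − (-0.10)(-0.30) = 0.6500
  C_12 = −[(-0.10)(0.85) − (-0.10)(-0.20)] = 0.1050
  C_13 = (-0.10)(-0.30) − (0.80)(-0.20) = 0.1900
  C_21 = −[(-0.10)(0.85) − (-0.30)(-0.30)] = 0.1750
  C_22 = (0.95)(0.85) − (-0.30)(-0.20) = 0.7475
  C_23 = −[(0.95)(-0.30) − (-0.10)(-0.20)] = 0.3050
  C_31 = (-0.10)(-0.10) − (-0.30)(0.80) = 0.2500
  C_32 = −[(0.95)(-0.10) − (-0.30)(-0.10)] = 0.1250
  C_33 = (0.95)(0.80) − (-0.10)(-0.10) = 0.7500
det(I−A) = Σ_j (I−A)_1j·C_1j = (0.95)(0.6500) + (-0.10)(0.1050) + (-0.30)(0.1900) = 0.5500
adj(I−A) = Cᵀ =
  [ 0.6500   0.1750   0.2500]
  [ 0.1050   0.7475   0.1250]
  [ 0.1900   0.3050   0.7500]
(I − A)⁻¹ = adj(I−A) / det(I−A) ≈
  [   1.1818     0.3182     0.4545]
  [   0.1909     1.3591     0.2273]
  [   0.3455     0.5545     1.3636]
The output multiplier for sector j is the column-j sum of the Leontief inverse (I − A)⁻¹ = adj(I−A) / det(I−A).
Column R of adj(I−A): (0.2500, 0.1250, 0.7500); det(I−A) = 0.5500.
m_R = (0.2500 + 0.1250 + 0.7500) / 0.5500 = 1.125 / 0.5500 ≈ 2.045.

m_R = 2.045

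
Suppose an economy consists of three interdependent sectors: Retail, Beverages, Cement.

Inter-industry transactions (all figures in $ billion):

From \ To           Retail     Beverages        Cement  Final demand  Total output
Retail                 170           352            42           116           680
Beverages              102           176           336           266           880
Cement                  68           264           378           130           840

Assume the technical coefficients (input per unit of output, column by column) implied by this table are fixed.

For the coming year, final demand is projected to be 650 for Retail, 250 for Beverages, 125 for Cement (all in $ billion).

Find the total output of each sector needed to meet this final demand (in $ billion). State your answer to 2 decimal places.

Technical coefficients a_ij = z_ij / X_j:
  a_11 = 170/680 = 0.25, a_21 = 102/680 = 0.15, a_31 = 68/680 = 0.10
  a_12 = 352/880 = 0.40, a_22 = 176/880 = 0.20, a_32 = 264/880 = 0.30
  a_13 = 42/840 = 0.05, a_23 = 336/840 = 0.40, a_33 = 378/840 = 0.45
I − A =
  [   0.75    -0.40    -0.05]
  [  -0.15     0.80    -0.40]
  [  -0.10    -0.30     0.55]
Cofactors of I−A, C_ij = (−1)^(i+j)·(minor ij) (rows/columns in the sector order above):
  C_11 = (0.80)(0.55) − (-0.40)(-0.30) = 0.3200
  C_12 = −[(-0.15)(0.55) − (-0.40)(-0.10)] = 0.1225
  C_13 = (-0.15)(-0.30) − (0.80)(-0.10) = 0.1250
  C_21 = −[(-0.40)(0.55) − (-0.05)(-0.30)] = 0.2350
  C_22 = (0.75)(0.55) − (-0.05)(-0.10) = 0.4075
  C_23 = −[(0.75)(-0.30) − (-0.40)(-0.10)] = 0.2650
  C_31 = (-0.40)(-0.40) − (-0.05)(0.80) = 0.2000
  C_32 = −[(0.75)(-0.40) − (-0.05)(-0.15)] = 0.3075
  C_33 = (0.75)(0.80) − (-0.40)(-0.15) = 0.5400
det(I−A) = Σ_j (I−A)_1j·C_1j = (0.75)(0.3200) + (-0.40)(0.1225) + (-0.05)(0.1250) = 0.18475
adj(I−A) = Cᵀ =
  [ 0.3200   0.2350   0.2000]
  [ 0.1225   0.4075   0.3075]
  [ 0.1250   0.2650   0.5400]
(I − A)⁻¹ = adj(I−A) / det(I−A) ≈
  [   1.7321     1.2720     1.0825]
  [   0.6631     2.2057     1.6644]
  [   0.6766     1.4344     2.9229]
x = (I − A)⁻¹ d = adj(I−A)·d / det(I−A), with det(I−A) = 0.18475:
  x_1 = (0.3200·650 + 0.2350·250 + 0.2000·125) / 0.18475 = 291.75 / 0.18475 ≈ 1579.16
  x_2 = (0.1225·650 + 0.4075·250 + 0.3075·125) / 0.18475 = 219.9375 / 0.18475 ≈ 1190.46
  x_3 = (0.1250·650 + 0.2650·250 + 0.5400·125) / 0.18475 = 215.00 / 0.18475 ≈ 1163.73

x_1 = 1579.16, x_2 = 1190.46, x_3 = 1163.73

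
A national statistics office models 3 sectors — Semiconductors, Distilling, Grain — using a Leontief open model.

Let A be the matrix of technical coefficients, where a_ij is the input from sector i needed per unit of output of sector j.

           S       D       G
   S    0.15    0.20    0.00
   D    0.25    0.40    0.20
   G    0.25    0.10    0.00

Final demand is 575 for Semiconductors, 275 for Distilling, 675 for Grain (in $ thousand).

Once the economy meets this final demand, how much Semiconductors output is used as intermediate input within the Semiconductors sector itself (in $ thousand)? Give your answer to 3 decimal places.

I − A =
  [   0.85    -0.20     0.00]
  [  -0.25     0.60    -0.20]
  [  -0.25    -0.10     1.00]
Cofactors of I−A, C_ij = (−1)^(i+j)·(minor ij) (rows/columns in the sector order above):
  C_11 = (0.60)(1.00) − (-0.20)(-0.10) = 0.5800
  C_12 = −[(-0.25)(1.00) − (-0.20)(-0.25)] = 0.3000
  C_13 = (-0.25)(-0.10) − (0.60)(-0.25) = 0.1750
  C_21 = −[(-0.20)(1.00) − (0.00)(-0.10)] = 0.2000
  C_22 = (0.85)(1.00) − (0.00)(-0.25) = 0.8500
  C_23 = −[(0.85)(-0.10) − (-0.20)(-0.25)] = 0.1350
  C_31 = (-0.20)(-0.20) − (0.00)(0.60) = 0.0400
  C_32 = −[(0.85)(-0.20) − (0.00)(-0.25)] = 0.1700
  C_33 = (0.85)(0.60) − (-0.20)(-0.25) = 0.4600
det(I−A) = Σ_j (I−A)_1j·C_1j = (0.85)(0.5800) + (-0.20)(0.3000) + (0.00)(0.1750) = 0.4330
adj(I−A) = Cᵀ =
  [ 0.5800   0.2000   0.0400]
  [ 0.3000   0.8500   0.1700]
  [ 0.1750   0.1350   0.4600]
(I − A)⁻¹ = adj(I−A) / det(I−A) ≈
  [   1.3395     0.4619     0.0924]
  [   0.6928     1.9630     0.3926]
  [   0.4042     0.3118     1.0624]
First solve x = (I − A)⁻¹ d = adj(I−A)·d / det(I−A); in particular x_S = (0.5800·575 + 0.2000·275 + 0.0400·675) / 0.4330 = 415.50 / 0.4330 ≈ 959.58430.
Intermediate flow from S to S: z_SS = a_SS · x_S = 0.15 × 415.50 / 0.4330 = 62.325 / 0.4330 ≈ 143.938.

z_SS = 143.938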